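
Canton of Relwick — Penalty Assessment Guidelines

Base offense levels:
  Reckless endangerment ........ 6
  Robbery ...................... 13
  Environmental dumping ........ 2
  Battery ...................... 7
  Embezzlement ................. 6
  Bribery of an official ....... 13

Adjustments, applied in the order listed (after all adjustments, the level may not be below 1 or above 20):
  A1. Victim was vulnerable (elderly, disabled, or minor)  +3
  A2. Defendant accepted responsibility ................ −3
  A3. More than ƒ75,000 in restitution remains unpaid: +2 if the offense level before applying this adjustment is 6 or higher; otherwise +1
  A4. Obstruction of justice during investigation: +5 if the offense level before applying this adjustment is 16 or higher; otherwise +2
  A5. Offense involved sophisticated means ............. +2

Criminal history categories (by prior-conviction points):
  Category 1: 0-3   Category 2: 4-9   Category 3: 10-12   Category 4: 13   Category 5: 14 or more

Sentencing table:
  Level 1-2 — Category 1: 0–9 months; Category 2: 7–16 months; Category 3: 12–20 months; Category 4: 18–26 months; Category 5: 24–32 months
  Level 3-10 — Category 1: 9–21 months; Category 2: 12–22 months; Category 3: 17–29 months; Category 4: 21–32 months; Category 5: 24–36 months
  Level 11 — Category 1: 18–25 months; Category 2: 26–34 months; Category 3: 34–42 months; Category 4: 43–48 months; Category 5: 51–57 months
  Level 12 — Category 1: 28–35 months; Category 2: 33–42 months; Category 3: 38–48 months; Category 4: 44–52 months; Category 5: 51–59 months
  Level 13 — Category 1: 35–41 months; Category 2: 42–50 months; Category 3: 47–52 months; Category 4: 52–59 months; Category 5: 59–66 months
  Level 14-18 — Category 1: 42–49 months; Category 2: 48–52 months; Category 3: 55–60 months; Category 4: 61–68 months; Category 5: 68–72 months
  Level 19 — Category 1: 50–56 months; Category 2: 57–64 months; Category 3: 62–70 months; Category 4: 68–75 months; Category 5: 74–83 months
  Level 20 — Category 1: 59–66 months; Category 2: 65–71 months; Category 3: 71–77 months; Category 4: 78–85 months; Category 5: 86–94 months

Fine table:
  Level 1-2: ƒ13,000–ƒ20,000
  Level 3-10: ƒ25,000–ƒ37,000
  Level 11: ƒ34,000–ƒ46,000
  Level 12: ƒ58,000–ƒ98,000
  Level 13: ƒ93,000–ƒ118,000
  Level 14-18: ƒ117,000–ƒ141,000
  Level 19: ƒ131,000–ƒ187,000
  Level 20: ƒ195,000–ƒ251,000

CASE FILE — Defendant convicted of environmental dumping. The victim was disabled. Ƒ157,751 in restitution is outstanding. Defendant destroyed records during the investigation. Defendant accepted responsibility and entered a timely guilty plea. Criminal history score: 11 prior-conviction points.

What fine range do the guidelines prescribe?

ƒ25,000–ƒ37,000

Base offense level for environmental dumping: 2.
A1 applies: 2 + 3 = 5.
A2 applies: 5 − 3 = 2.
A3 applies (level before this adjustment is 2 < 6, so +1): 2 + 1 = 3.
A4 applies (level before this adjustment is 3 < 16, so +2): 3 + 2 = 5.
A5 does not apply.
Final offense level: 5.
Level 5 falls in the 3-10 band.
Fine table: Level 3-10 → ƒ25,000–ƒ37,000.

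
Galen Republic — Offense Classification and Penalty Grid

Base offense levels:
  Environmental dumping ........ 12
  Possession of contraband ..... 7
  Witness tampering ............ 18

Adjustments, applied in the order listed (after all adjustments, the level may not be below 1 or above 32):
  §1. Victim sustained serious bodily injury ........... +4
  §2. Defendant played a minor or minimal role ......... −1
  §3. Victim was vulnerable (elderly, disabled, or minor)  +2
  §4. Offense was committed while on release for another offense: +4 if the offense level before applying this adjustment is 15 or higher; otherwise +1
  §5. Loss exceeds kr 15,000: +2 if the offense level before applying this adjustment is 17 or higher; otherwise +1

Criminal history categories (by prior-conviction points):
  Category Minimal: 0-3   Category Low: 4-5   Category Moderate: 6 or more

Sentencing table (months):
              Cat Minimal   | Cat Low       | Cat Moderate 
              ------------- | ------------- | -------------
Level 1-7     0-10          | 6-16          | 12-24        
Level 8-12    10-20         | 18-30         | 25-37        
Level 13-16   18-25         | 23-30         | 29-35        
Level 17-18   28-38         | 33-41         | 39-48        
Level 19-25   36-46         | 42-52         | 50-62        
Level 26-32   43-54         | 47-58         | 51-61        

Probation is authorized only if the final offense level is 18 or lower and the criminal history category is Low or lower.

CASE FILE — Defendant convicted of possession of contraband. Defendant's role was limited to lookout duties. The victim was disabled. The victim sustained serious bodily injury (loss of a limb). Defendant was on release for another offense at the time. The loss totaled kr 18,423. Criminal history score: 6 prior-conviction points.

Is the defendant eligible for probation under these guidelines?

No

Base offense level for possession of contraband: 7.
§1 applies: 7 + 4 = 11.
§2 applies: 11 − 1 = 10.
§3 applies: 10 + 2 = 12.
§4 applies (level before this adjustment is 12 < 15, so +1): 12 + 1 = 13.
§5 applies (level before this adjustment is 13 < 17, so +1): 13 + 1 = 14.
Final offense level: 14.
Criminal history: 6 prior points → Category Moderate (6+).
Level 14 falls in the 13-16 band.
Grid: Level 13-16 × Category Moderate = 29-35 months.
Probation check: level 14 ≤ 18 and category Moderate > Low → not eligible.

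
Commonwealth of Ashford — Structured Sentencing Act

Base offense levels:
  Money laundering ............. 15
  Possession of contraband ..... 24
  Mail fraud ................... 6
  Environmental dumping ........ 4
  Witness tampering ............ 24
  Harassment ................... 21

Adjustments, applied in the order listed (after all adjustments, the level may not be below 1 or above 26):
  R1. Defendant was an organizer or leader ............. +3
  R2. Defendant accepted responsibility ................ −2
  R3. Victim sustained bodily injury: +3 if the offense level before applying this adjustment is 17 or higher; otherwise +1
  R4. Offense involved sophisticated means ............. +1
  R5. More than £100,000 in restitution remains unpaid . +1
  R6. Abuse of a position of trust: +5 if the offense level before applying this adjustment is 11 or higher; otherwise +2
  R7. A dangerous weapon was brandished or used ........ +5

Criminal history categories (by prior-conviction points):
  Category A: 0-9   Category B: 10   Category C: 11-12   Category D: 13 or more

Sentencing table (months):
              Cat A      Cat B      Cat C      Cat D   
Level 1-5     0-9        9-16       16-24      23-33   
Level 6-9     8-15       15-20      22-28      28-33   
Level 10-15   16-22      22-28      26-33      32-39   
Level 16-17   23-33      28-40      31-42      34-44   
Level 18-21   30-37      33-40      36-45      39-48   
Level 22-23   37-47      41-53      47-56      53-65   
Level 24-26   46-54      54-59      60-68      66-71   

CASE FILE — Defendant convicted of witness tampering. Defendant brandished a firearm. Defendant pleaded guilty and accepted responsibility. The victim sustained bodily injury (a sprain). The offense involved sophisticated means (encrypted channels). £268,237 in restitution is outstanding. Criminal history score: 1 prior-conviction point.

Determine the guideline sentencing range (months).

Base offense level for witness tampering: 24.
R1 does not apply.
R2 applies: 24 − 2 = 22.
R3 applies (level before this adjustment is 22 ≥ 17, so +3): 22 + 3 = 25.
R4 applies: 25 + 1 = 26.
R5 applies: 26 + 1 = 27.
R6 does not apply.
R7 applies: 27 + 5 = 32.
Level 32 exceeds the maximum of 26; capped at 26.
Final offense level: 26.
Criminal history: 1 prior point → Category A (0-9).
Level 26 falls in the 24-26 band.
Grid: Level 24-26 × Category A = 46-54 months.

46-54 months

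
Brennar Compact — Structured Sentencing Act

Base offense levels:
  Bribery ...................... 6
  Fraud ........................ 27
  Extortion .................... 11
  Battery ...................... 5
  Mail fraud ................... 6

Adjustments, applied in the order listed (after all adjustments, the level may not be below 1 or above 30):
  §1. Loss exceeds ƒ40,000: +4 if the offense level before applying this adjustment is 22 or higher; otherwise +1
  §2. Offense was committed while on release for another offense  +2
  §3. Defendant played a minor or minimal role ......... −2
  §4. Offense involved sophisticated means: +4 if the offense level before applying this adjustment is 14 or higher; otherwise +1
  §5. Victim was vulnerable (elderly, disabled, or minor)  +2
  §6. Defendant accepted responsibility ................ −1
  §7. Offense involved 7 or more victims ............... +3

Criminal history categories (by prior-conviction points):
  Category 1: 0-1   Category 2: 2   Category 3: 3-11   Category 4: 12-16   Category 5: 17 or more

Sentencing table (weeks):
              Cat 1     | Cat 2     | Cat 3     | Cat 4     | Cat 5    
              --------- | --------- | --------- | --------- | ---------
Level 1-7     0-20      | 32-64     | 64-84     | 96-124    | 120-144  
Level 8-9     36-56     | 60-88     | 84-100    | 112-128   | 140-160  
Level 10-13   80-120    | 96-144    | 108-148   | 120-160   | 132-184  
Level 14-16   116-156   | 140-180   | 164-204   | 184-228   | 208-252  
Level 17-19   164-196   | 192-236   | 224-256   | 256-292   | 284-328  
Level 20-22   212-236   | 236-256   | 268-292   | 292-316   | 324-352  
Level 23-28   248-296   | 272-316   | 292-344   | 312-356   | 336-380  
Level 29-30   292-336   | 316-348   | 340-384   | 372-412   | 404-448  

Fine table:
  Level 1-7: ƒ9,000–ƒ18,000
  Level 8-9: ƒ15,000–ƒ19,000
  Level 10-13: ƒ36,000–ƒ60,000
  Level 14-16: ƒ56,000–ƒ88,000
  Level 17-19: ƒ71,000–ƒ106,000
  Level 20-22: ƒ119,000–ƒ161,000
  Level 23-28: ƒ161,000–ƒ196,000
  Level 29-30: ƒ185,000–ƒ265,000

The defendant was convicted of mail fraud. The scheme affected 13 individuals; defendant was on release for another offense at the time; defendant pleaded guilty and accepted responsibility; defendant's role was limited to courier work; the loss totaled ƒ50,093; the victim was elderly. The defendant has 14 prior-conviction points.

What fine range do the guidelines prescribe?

Base offense level for mail fraud: 6.
§1 applies (level before this adjustment is 6 < 22, so +1): 6 + 1 = 7.
§2 applies: 7 + 2 = 9.
§3 applies: 9 − 2 = 7.
§4 does not apply.
§5 applies: 7 + 2 = 9.
§6 applies: 9 − 1 = 8.
§7 applies: 8 + 3 = 11.
Final offense level: 11.
Level 11 falls in the 10-13 band.
Fine table: Level 10-13 → ƒ36,000–ƒ60,000.

ƒ36,000–ƒ60,000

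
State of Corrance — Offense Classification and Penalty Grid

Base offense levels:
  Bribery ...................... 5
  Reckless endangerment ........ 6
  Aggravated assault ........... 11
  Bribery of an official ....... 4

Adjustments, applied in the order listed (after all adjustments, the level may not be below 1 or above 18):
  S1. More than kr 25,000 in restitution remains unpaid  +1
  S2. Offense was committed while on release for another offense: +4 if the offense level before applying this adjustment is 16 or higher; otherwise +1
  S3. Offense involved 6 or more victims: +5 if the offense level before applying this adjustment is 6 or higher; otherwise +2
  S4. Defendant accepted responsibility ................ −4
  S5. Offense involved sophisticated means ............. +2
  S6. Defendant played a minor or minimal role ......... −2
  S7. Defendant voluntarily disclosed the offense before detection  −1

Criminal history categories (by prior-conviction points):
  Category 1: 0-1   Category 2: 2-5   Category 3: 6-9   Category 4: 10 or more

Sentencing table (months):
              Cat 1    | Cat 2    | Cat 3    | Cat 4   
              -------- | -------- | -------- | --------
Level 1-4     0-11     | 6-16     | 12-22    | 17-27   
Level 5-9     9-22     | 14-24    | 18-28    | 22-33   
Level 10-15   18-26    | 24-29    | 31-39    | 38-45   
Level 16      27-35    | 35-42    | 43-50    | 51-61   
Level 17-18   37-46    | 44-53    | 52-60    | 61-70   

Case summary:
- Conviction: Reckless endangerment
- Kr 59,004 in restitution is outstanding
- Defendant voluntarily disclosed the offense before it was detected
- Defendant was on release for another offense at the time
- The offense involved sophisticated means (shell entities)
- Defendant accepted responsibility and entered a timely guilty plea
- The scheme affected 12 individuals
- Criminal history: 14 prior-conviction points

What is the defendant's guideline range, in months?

38-45 months

Base offense level for reckless endangerment: 6.
S1 applies: 6 + 1 = 7.
S2 applies (level before this adjustment is 7 < 16, so +1): 7 + 1 = 8.
S3 applies (level before this adjustment is 8 ≥ 6, so +5): 8 + 5 = 13.
S4 applies: 13 − 4 = 9.
S5 applies: 9 + 2 = 11.
S6 does not apply.
S7 applies: 11 − 1 = 10.
Final offense level: 10.
Criminal history: 14 prior points → Category 4 (10+).
Level 10 falls in the 10-15 band.
Grid: Level 10-15 × Category 4 = 38-45 months.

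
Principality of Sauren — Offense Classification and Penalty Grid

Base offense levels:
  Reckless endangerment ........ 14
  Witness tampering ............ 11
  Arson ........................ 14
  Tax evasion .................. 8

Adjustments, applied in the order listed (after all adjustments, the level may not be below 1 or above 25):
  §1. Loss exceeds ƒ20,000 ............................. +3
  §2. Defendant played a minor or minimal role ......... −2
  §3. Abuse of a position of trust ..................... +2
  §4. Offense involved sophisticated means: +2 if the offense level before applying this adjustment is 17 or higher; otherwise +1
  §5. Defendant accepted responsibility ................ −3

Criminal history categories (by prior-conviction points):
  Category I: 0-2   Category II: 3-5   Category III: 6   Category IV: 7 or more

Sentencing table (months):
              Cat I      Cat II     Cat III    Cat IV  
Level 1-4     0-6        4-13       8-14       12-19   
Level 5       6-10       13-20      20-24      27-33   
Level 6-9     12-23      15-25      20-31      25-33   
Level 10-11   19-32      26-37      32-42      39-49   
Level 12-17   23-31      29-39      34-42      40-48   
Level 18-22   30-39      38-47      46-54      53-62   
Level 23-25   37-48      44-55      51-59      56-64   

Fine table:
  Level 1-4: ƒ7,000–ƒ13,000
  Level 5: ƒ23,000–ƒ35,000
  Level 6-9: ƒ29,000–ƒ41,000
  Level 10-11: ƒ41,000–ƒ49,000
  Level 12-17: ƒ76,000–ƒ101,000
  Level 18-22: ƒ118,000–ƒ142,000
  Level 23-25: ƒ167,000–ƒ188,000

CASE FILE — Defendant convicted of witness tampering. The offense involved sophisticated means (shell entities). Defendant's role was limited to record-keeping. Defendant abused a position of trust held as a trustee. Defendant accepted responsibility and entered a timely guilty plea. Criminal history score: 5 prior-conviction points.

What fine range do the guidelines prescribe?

Base offense level for witness tampering: 11.
§2 applies: 11 − 2 = 9.
§3 applies: 9 + 2 = 11.
§4 applies (level before this adjustment is 11 < 17, so +1): 11 + 1 = 12.
§5 applies: 12 − 3 = 9.
Final offense level: 9.
Level 9 falls in the 6-9 band.
Fine table: Level 6-9 → ƒ29,000–ƒ41,000.

ƒ29,000–ƒ41,000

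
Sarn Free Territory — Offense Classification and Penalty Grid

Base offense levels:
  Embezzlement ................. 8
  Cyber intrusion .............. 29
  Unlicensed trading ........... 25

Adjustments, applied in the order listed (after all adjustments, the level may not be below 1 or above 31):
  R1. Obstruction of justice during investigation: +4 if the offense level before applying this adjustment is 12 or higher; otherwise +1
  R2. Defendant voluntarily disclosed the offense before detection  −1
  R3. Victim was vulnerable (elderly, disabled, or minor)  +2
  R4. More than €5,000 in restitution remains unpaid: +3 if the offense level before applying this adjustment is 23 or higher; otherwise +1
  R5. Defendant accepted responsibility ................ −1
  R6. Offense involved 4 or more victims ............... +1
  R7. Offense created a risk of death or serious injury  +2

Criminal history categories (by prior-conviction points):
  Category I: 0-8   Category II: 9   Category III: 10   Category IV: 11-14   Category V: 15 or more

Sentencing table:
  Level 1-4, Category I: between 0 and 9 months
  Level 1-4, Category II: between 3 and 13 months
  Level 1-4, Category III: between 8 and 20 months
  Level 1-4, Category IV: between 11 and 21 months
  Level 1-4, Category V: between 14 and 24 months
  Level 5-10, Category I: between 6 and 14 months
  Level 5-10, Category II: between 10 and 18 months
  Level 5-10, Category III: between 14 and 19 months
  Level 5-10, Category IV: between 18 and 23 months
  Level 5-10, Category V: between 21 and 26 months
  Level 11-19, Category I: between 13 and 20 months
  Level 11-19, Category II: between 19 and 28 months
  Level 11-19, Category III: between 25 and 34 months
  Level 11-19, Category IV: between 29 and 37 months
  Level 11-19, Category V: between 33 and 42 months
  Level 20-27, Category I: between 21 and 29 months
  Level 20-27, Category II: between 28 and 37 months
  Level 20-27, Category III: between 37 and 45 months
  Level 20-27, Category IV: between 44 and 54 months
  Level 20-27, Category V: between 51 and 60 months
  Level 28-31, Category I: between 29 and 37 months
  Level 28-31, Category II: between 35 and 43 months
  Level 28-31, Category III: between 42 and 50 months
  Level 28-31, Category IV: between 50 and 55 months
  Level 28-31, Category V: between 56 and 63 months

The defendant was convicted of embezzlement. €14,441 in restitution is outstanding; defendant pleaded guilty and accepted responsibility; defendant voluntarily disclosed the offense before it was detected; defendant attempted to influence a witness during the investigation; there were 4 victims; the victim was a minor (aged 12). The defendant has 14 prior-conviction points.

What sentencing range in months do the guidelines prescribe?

29-37 months

Base offense level for embezzlement: 8.
R1 applies (level before this adjustment is 8 < 12, so +1): 8 + 1 = 9.
R2 applies: 9 − 1 = 8.
R3 applies: 8 + 2 = 10.
R4 applies (level before this adjustment is 10 < 23, so +1): 10 + 1 = 11.
R5 applies: 11 − 1 = 10.
R6 applies: 10 + 1 = 11.
R7 does not apply.
Final offense level: 11.
Criminal history: 14 prior points → Category IV (11-14).
Level 11 falls in the 11-19 band.
Grid: Level 11-19 × Category IV = 29-37 months.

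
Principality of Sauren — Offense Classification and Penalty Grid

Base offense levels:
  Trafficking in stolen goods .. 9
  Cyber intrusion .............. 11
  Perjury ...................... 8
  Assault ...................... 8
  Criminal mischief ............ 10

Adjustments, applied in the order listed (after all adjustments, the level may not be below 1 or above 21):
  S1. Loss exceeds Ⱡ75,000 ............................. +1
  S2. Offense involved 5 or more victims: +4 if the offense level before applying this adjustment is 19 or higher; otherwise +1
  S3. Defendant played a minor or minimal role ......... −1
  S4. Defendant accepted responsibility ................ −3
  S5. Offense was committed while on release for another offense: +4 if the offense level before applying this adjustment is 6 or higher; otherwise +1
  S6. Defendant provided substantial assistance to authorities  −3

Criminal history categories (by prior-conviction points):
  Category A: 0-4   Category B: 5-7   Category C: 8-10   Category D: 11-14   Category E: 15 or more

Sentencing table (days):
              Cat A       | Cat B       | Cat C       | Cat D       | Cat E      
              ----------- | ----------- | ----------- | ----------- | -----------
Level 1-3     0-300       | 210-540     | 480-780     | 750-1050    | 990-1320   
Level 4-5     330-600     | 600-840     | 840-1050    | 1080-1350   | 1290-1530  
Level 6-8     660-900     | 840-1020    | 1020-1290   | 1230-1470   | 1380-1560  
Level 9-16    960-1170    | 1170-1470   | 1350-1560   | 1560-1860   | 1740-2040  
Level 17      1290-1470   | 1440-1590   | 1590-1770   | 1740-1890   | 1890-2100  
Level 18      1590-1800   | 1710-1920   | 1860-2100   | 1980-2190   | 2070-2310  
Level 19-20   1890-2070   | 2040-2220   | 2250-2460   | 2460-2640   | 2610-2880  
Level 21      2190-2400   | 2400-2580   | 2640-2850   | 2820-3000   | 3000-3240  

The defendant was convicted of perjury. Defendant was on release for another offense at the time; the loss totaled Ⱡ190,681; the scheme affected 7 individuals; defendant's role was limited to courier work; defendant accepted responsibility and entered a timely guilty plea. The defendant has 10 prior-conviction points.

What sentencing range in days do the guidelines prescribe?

1350-1560 days

Base offense level for perjury: 8.
S1 applies: 8 + 1 = 9.
S2 applies (level before this adjustment is 9 < 19, so +1): 9 + 1 = 10.
S3 applies: 10 − 1 = 9.
S4 applies: 9 − 3 = 6.
S5 applies (level before this adjustment is 6 ≥ 6, so +4): 6 + 4 = 10.
S6 does not apply.
Final offense level: 10.
Criminal history: 10 prior points → Category C (8-10).
Level 10 falls in the 9-16 band.
Grid: Level 9-16 × Category C = 1350-1560 days.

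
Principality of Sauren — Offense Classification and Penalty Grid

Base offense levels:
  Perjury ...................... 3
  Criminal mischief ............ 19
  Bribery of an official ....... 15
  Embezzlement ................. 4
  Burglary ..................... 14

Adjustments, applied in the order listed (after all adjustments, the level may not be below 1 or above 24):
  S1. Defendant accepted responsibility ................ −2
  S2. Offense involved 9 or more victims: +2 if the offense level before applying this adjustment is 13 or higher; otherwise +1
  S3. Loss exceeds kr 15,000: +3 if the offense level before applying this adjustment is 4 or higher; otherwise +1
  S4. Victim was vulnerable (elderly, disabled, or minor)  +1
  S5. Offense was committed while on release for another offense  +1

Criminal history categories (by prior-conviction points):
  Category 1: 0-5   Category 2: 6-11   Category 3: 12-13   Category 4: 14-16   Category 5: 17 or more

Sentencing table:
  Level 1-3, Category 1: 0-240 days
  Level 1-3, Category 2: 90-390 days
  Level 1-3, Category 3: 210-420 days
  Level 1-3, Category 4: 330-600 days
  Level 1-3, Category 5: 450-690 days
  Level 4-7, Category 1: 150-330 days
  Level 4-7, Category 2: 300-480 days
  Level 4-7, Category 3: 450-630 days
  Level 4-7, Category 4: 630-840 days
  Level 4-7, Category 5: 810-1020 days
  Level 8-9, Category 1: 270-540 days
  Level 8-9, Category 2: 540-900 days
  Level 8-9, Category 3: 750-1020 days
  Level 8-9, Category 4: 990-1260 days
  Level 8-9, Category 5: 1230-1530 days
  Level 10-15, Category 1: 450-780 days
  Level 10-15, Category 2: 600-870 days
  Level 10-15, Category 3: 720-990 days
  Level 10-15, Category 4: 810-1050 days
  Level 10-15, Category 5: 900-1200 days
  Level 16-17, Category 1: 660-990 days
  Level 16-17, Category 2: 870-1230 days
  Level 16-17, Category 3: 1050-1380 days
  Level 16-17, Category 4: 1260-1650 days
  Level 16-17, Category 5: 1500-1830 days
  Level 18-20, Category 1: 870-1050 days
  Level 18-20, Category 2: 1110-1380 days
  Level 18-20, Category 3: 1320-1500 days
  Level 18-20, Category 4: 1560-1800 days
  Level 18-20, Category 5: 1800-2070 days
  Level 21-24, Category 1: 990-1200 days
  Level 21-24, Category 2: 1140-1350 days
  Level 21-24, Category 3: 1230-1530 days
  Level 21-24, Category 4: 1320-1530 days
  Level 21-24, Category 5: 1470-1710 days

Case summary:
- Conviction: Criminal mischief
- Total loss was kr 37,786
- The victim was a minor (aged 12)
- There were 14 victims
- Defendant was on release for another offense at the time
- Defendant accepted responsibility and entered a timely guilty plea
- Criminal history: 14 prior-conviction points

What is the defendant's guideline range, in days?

1320-1530 days

Base offense level for criminal mischief: 19.
S1 applies: 19 − 2 = 17.
S2 applies (level before this adjustment is 17 ≥ 13, so +2): 17 + 2 = 19.
S3 applies (level before this adjustment is 19 ≥ 4, so +3): 19 + 3 = 22.
S4 applies: 22 + 1 = 23.
S5 applies: 23 + 1 = 24.
Final offense level: 24.
Criminal history: 14 prior points → Category 4 (14-16).
Level 24 falls in the 21-24 band.
Grid: Level 21-24 × Category 4 = 1320-1530 days.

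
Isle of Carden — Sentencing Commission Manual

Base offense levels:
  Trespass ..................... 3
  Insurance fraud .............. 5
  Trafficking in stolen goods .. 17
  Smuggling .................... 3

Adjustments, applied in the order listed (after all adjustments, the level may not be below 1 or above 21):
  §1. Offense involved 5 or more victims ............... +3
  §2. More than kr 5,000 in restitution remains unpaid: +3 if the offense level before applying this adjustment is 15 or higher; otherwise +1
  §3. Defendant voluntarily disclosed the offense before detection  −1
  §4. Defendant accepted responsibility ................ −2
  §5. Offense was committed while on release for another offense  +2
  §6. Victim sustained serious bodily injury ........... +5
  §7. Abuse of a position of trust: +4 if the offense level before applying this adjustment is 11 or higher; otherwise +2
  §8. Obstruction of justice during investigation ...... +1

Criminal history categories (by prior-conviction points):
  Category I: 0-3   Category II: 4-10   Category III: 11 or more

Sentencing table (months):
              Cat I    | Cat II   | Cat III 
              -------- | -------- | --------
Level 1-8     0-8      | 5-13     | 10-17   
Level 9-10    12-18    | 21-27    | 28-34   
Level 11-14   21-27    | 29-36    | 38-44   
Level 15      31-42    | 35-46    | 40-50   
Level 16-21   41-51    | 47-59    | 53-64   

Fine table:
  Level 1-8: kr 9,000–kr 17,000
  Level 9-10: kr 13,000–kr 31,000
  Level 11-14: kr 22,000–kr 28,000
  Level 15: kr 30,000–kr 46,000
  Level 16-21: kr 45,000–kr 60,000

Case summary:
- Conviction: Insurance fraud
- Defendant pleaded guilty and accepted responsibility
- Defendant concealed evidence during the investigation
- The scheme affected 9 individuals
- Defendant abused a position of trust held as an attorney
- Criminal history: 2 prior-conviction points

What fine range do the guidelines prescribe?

Base offense level for insurance fraud: 5.
§1 applies: 5 + 3 = 8.
§2 does not apply.
§3 does not apply.
§4 applies: 8 − 2 = 6.
§7 applies (level before this adjustment is 6 < 11, so +2): 6 + 2 = 8.
§8 applies: 8 + 1 = 9.
Final offense level: 9.
Level 9 falls in the 9-10 band.
Fine table: Level 9-10 → kr 13,000–kr 31,000.

kr 13,000–kr 31,000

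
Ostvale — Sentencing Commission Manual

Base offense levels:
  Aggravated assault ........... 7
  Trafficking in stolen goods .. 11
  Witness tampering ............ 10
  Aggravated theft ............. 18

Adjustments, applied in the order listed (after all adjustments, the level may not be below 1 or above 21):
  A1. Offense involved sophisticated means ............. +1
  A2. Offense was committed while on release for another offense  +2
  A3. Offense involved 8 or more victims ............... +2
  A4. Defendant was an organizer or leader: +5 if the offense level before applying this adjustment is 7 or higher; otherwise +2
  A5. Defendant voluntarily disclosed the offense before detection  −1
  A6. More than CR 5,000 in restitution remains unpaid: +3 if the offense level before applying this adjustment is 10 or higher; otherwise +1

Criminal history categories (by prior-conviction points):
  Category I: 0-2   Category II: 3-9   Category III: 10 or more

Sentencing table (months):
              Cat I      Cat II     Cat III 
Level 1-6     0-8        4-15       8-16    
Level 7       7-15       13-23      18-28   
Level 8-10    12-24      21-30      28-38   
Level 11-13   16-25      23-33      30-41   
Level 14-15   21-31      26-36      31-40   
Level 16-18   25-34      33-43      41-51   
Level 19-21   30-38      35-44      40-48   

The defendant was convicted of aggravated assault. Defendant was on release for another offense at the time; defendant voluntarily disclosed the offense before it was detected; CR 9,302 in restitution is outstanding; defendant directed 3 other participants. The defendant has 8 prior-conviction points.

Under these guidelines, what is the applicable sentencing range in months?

Base offense level for aggravated assault: 7.
A2 applies: 7 + 2 = 9.
A3 does not apply.
A4 applies (level before this adjustment is 9 ≥ 7, so +5): 9 + 5 = 14.
A5 applies: 14 − 1 = 13.
A6 applies (level before this adjustment is 13 ≥ 10, so +3): 13 + 3 = 16.
Final offense level: 16.
Criminal history: 8 prior points → Category II (3-9).
Level 16 falls in the 16-18 band.
Grid: Level 16-18 × Category II = 33-43 months.

33-43 months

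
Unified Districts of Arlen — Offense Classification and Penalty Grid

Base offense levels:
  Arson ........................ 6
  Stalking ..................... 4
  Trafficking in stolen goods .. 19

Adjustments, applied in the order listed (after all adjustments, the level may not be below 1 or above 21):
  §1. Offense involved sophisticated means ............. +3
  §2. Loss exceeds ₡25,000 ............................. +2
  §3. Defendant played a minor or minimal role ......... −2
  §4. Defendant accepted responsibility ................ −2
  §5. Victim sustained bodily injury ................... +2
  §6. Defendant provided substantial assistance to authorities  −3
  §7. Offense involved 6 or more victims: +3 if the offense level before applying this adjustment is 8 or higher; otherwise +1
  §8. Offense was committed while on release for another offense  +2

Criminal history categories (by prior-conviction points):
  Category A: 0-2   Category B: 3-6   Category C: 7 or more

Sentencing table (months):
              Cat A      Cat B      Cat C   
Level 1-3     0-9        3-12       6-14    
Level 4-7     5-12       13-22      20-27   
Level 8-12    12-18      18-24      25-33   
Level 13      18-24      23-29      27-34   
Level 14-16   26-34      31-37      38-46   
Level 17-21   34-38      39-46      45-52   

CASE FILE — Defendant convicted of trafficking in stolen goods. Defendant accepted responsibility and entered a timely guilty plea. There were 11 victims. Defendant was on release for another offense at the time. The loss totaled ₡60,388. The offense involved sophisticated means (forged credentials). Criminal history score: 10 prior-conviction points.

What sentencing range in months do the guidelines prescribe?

45-52 months

Base offense level for trafficking in stolen goods: 19.
§1 applies: 19 + 3 = 22.
§2 applies: 22 + 2 = 24.
§4 applies: 24 − 2 = 22.
§6 does not apply.
§7 applies (level before this adjustment is 22 ≥ 8, so +3): 22 + 3 = 25.
§8 applies: 25 + 2 = 27.
Level 27 exceeds the maximum of 21; capped at 21.
Final offense level: 21.
Criminal history: 10 prior points → Category C (7+).
Level 21 falls in the 17-21 band.
Grid: Level 17-21 × Category C = 45-52 months.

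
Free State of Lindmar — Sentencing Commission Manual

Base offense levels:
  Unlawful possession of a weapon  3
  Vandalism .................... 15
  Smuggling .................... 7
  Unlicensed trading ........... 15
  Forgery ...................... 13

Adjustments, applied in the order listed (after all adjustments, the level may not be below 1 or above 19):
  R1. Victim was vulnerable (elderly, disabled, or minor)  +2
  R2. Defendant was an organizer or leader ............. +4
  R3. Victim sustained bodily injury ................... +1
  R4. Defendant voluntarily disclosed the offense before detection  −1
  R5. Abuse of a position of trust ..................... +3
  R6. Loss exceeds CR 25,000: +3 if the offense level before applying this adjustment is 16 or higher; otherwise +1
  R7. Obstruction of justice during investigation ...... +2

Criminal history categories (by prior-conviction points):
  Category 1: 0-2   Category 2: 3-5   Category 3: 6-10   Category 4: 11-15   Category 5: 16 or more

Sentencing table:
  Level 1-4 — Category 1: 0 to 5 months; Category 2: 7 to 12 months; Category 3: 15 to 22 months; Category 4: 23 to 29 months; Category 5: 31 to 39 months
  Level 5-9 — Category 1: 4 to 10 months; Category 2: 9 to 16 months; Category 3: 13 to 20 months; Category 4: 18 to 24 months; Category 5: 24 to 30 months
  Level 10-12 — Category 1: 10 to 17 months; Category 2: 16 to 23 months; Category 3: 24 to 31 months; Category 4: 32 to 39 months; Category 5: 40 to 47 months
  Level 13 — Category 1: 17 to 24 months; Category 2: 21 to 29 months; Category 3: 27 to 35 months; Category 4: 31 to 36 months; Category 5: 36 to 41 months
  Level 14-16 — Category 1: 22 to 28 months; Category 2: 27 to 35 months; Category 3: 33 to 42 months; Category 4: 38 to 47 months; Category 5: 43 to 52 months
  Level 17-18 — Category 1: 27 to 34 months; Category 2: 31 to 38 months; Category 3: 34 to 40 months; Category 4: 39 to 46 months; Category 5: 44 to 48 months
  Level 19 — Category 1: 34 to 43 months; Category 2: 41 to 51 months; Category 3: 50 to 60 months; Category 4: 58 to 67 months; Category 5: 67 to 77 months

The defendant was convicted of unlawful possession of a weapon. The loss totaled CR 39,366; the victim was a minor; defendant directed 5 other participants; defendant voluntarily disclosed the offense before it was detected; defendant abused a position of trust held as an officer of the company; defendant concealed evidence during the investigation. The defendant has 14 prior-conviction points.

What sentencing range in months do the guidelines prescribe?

Base offense level for unlawful possession of a weapon: 3.
R1 applies: 3 + 2 = 5.
R2 applies: 5 + 4 = 9.
R4 applies: 9 − 1 = 8.
R5 applies: 8 + 3 = 11.
R6 applies (level before this adjustment is 11 < 16, so +1): 11 + 1 = 12.
R7 applies: 12 + 2 = 14.
Final offense level: 14.
Criminal history: 14 prior points → Category 4 (11-15).
Level 14 falls in the 14-16 band.
Grid: Level 14-16 × Category 4 = 38-47 months.

38-47 months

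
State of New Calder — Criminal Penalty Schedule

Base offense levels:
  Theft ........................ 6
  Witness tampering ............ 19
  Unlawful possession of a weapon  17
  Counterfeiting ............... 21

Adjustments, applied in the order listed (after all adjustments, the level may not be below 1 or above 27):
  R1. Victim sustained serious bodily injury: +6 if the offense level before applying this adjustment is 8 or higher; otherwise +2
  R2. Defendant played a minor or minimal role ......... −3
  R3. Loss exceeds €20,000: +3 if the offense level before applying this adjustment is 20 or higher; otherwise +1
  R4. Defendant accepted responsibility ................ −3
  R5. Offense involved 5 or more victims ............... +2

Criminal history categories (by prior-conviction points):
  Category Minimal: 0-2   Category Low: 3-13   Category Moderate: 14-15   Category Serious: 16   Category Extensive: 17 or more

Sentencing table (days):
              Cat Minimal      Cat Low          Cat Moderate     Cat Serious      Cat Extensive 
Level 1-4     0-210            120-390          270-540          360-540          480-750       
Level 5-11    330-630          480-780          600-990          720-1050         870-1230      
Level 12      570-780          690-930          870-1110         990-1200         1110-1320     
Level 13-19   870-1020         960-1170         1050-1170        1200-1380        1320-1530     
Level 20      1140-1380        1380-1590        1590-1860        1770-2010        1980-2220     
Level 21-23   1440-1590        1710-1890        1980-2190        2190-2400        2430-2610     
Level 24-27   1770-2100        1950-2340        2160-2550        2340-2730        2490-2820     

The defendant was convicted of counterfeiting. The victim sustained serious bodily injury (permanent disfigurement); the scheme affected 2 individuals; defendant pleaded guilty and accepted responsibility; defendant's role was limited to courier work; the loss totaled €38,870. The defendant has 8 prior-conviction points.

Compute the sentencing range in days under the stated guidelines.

Base offense level for counterfeiting: 21.
R1 applies (level before this adjustment is 21 ≥ 8, so +6): 21 + 6 = 27.
R2 applies: 27 − 3 = 24.
R3 applies (level before this adjustment is 24 ≥ 20, so +3): 24 + 3 = 27.
R4 applies: 27 − 3 = 24.
Final offense level: 24.
Criminal history: 8 prior points → Category Low (3-13).
Level 24 falls in the 24-27 band.
Grid: Level 24-27 × Category Low = 1950-2340 days.

1950-2340 days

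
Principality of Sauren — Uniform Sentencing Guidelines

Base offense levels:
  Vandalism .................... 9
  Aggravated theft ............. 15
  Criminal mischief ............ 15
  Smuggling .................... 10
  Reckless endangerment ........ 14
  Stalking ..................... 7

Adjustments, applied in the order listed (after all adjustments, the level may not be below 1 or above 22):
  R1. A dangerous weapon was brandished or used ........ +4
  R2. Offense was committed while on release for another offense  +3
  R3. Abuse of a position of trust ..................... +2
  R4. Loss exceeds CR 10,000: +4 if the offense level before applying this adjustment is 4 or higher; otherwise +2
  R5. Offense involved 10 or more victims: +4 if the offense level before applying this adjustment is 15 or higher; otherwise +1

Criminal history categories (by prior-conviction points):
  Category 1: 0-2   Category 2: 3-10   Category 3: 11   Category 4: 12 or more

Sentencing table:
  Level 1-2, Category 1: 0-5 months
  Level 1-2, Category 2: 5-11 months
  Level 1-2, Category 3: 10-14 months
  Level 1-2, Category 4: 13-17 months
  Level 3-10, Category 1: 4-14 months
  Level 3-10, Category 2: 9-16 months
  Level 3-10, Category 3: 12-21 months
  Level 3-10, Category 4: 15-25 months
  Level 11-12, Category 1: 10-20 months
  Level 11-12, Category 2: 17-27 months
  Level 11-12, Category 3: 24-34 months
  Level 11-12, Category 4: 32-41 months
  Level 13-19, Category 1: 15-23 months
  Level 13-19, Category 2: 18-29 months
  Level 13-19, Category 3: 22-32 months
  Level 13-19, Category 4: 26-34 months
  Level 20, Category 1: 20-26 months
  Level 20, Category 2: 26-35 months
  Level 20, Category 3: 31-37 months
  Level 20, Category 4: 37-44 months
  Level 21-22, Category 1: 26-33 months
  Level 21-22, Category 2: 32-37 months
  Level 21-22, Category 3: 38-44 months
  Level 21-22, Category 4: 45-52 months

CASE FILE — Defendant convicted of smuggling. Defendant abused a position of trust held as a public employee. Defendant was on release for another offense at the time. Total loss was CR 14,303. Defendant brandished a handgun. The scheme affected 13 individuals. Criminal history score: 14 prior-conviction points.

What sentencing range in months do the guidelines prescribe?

45-52 months

Base offense level for smuggling: 10.
R1 applies: 10 + 4 = 14.
R2 applies: 14 + 3 = 17.
R3 applies: 17 + 2 = 19.
R4 applies (level before this adjustment is 19 ≥ 4, so +4): 19 + 4 = 23.
R5 applies (level before this adjustment is 23 ≥ 15, so +4): 23 + 4 = 27.
Level 27 exceeds the maximum of 22; capped at 22.
Final offense level: 22.
Criminal history: 14 prior points → Category 4 (12+).
Level 22 falls in the 21-22 band.
Grid: Level 21-22 × Category 4 = 45-52 months.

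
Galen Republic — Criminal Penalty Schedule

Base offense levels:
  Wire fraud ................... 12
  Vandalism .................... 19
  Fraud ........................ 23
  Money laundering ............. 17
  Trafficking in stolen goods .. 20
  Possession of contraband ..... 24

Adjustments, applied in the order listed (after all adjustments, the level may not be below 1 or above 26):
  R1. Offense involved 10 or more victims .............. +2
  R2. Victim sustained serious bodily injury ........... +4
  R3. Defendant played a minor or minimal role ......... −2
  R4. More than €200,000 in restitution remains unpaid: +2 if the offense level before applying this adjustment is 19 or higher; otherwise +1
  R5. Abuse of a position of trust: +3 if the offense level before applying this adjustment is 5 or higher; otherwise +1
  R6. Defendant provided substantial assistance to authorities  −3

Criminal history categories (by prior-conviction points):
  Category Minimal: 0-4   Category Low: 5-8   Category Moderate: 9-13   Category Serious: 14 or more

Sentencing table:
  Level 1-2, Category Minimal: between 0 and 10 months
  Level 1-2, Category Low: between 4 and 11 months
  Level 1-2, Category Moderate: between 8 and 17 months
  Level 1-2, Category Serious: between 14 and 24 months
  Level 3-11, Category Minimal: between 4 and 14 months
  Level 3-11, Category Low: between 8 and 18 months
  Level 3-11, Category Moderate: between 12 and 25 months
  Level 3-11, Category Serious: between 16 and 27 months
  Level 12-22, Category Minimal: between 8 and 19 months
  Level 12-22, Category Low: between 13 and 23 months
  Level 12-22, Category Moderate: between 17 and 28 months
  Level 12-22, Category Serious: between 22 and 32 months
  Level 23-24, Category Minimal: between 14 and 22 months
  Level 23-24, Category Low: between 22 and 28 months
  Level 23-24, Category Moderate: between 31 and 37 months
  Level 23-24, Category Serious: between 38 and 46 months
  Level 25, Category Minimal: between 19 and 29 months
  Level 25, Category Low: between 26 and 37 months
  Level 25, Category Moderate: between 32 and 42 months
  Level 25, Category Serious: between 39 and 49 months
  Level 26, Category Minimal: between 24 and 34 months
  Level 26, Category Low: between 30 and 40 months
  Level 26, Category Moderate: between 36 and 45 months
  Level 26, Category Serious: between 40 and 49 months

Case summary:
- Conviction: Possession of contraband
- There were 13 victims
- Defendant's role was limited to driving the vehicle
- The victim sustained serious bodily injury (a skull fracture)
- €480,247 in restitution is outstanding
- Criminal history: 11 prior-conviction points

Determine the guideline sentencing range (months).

36-45 months

Base offense level for possession of contraband: 24.
R1 applies: 24 + 2 = 26.
R2 applies: 26 + 4 = 30.
R3 applies: 30 − 2 = 28.
R4 applies (level before this adjustment is 28 ≥ 19, so +2): 28 + 2 = 30.
R5 does not apply.
R6 does not apply.
Level 30 exceeds the maximum of 26; capped at 26.
Final offense level: 26.
Criminal history: 11 prior points → Category Moderate (9-13).
Level 26 falls in the 26 band.
Grid: Level 26 × Category Moderate = 36-45 months.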